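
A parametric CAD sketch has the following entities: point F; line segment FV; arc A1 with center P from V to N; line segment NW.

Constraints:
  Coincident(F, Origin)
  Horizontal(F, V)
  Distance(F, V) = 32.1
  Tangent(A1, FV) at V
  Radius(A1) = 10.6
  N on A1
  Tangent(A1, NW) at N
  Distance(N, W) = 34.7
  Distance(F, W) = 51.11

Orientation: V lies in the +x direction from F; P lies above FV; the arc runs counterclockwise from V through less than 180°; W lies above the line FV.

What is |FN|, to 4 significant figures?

44.18

Checks: |PN| = 10.60 ✓; ∠(PN, NW) = 90.00° ✓; |NW| = 34.70 ✓; |FW| = 51.11 ✓.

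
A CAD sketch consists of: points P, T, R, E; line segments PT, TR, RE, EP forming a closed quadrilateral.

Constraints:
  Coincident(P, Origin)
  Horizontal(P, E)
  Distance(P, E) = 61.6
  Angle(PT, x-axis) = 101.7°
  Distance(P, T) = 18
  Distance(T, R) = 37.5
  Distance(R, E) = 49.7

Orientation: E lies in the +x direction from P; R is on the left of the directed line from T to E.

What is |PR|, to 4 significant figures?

46.69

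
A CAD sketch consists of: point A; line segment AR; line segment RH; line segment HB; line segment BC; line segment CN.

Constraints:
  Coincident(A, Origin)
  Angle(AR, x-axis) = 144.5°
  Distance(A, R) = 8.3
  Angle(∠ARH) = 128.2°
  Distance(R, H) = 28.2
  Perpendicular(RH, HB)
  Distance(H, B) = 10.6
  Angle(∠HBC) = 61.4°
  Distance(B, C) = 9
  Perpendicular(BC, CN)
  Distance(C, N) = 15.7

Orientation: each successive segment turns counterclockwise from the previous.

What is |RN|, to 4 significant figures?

28.81

A is at the origin; AR runs at 144.5° with length 8.3, so R = (-6.757, 4.820). ∠ARH = 128.2° gives RH at -163.7° from the x-axis; with |RH| = 28.2, H = (-33.82, -3.095). RH is perpendicular to HB, so HB runs at -73.70°; with |HB| = 10.6, B = (-30.85, -13.27). ∠HBC = 61.4° gives BC at 44.90° from the x-axis; with |BC| = 9.0, C = (-24.47, -6.916). BC is perpendicular to CN, so CN runs at 134.9°; with |CN| = 15.7, N = (-35.56, 4.205). Then |RN| = |N − R| = 28.81.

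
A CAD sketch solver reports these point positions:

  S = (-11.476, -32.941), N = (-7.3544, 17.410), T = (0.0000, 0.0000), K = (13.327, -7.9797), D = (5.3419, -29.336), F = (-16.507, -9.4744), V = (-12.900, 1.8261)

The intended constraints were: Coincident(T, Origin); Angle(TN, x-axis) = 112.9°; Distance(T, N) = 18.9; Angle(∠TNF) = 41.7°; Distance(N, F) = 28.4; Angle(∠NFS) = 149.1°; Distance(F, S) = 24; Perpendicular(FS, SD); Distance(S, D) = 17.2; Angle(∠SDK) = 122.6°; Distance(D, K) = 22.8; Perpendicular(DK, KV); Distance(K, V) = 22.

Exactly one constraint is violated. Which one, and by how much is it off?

Distance(K, V) = 22 — off by 6.00.

T = (0.00, 0.00) ✓; TN at 112.9° ✓; |TN| = 18.90 ✓; ∠TNF = 41.70° ✓; |NF| = 28.40 ✓; ∠NFS = 149.1° ✓; |FS| = 24.00 ✓; ∠(FS, SD) = 90.00° ✓; |SD| = 17.20 ✓; ∠SDK = 122.6° ✓; |DK| = 22.80 ✓; ∠(DK, KV) = 90.00° ✓; |KV| = 28.00 ✗.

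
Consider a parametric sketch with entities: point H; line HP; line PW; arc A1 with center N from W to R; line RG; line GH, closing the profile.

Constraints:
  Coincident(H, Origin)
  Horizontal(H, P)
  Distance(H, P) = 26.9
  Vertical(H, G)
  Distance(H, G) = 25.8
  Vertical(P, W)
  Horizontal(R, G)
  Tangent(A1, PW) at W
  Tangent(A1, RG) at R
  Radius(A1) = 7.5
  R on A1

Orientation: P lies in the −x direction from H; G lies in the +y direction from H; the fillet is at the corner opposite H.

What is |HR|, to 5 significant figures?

32.280

H is at the origin; H and P share the same y with |HP| = 26.9 and P on the −x side, so P = (-26.900, 0.0000). HG is vertical with |HG| = 25.8 and G on the +y side, so G = (0.0000, 25.800). The virtual corner opposite H is at (-26.900, 25.800). Tangency of A1 to PW means the radius NW is perpendicular to PW and tangency of A1 to RG means the radius NR is perpendicular to RG, with radius 7.5, so the center N sits 7.5 in from both sides at N = (-19.400, 18.300). That places the tangent points at W = (-26.900, 18.300) on PW and R = (-19.400, 25.800) on RG. Then |HR| = |R − H| = 32.280.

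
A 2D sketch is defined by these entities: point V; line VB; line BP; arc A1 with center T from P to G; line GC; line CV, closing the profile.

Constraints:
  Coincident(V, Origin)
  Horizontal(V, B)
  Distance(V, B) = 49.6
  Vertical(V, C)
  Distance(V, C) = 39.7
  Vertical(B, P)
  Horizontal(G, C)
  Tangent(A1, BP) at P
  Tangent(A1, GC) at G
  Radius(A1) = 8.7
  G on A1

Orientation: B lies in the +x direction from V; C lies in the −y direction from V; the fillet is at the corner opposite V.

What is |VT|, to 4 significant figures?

51.32

V is at the origin; V and B share the same y with |VB| = 49.6 and B on the +x side, so B = (49.60, 0.000). VC is vertical with |VC| = 39.7 and C on the −y side, so C = (0.000, -39.70). The virtual corner opposite V is at (49.60, -39.70). Tangency of A1 to BP means the radius TP is perpendicular to BP and A1 meets GC tangentially, so TG is at right angles to GC, with radius 8.7, so the center T sits 8.7 in from both sides at T = (40.90, -31.00). Then |VT| = |T − V| = 51.32.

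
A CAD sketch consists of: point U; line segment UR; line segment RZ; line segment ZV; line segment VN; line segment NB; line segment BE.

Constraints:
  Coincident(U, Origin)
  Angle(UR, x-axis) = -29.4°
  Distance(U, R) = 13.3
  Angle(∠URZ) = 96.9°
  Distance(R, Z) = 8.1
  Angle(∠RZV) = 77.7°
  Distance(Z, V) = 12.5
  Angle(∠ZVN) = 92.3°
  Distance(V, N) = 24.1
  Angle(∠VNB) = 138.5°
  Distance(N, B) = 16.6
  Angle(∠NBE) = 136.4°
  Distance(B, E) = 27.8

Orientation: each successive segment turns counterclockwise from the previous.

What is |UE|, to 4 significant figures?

52.02

U is at the origin; UR runs at -29.4° with length 13.3, so R = (11.59, -6.529). ∠URZ = 96.9° gives RZ at 53.70° from the x-axis; with |RZ| = 8.1, Z = (16.38, -0.001001). ∠RZV = 77.7° gives ZV at 156.0° from the x-axis; with |ZV| = 12.5, V = (4.963, 5.083). ∠ZVN = 92.3° gives VN at -116.3° from the x-axis; with |VN| = 24.1, N = (-5.715, -16.52). ∠VNB = 138.5° gives NB at -74.80° from the x-axis; with |NB| = 16.6, B = (-1.363, -32.54). ∠NBE = 136.4° gives BE at -31.20° from the x-axis; with |BE| = 27.8, E = (22.42, -46.94). Then |UE| = |E − U| = 52.02.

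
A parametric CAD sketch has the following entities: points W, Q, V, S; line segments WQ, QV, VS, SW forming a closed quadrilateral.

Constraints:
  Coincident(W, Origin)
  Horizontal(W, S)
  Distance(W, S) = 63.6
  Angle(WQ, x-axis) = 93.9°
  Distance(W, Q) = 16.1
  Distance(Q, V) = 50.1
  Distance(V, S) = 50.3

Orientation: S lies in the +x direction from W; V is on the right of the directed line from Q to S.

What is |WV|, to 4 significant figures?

35.93

W is at the origin; W and S share the same y with |WS| = 63.6 and S in +x, so S = (63.6, 0). WQ runs at 93.9° with |WQ| = 16.1, so Q = (-1.095, 16.06). V is determined by |QV| = 50.1 and |VS| = 50.3 together: it lies at the intersection of circle(Q, 50.1) and circle(S, 50.3). With |QS| = 66.66, the foot of the radical line on QS is 33.18 from Q and the perpendicular offset is √(50.1² − 33.18²) = 37.54. Taking the right-of-QS solution: V = (22.06, -28.37).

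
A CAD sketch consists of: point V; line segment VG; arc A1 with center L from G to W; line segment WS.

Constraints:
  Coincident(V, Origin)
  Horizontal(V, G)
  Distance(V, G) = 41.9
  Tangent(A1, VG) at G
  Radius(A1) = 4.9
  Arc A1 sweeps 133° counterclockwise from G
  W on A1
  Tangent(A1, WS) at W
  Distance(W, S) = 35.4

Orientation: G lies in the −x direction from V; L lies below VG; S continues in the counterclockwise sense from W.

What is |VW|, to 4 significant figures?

46.22

V is at the origin; V and G share the same y with |VG| = 41.9 and G on the −x side, so G = (-41.90, 0.000). Since A1 is tangent to VG there, LG ⟂ VG, so L = G + (0, -4.9) = (-41.90, -4.900). On A1, G sits at bearing 90° from L; a 133° counterclockwise sweep puts W at bearing 223°, so W = L + 4.9·(cos 223°, sin 223°) = (-45.48, -8.242). Then |VW| = |W − V| = 46.22.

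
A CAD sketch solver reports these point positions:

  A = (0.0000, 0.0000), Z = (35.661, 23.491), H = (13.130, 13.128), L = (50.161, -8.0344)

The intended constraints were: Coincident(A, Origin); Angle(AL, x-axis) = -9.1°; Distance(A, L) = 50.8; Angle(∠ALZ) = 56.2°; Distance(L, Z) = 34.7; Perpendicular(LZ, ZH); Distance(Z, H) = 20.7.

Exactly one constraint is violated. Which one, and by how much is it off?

Distance(Z, H) = 20.7 — off by 4.10.

A = (0.00, 0.00) ✓; AL at -9.100° ✓; |AL| = 50.80 ✓; ∠ALZ = 56.20° ✓; |LZ| = 34.70 ✓; ∠(LZ, ZH) = 90.00° ✓; |ZH| = 24.80 ✗.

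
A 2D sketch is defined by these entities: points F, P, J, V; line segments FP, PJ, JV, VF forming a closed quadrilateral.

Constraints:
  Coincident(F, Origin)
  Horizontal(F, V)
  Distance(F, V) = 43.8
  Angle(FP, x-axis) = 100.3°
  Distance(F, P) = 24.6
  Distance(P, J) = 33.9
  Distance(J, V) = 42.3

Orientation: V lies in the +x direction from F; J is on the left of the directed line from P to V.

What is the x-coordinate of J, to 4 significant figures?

26.33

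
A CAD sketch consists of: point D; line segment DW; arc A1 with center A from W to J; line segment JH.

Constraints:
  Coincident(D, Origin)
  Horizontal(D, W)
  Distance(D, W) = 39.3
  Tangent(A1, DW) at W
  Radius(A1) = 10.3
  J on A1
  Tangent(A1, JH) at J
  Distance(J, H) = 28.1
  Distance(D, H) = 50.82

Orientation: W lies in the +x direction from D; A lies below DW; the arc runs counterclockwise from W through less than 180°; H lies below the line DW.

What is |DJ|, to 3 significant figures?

31.2

Checks: D.y = 0.00, W.y = 0.00 ✓; |AJ| = 10.30 ✓; ∠(AJ, JH) = 90.00° ✓; |JH| = 28.10 ✓; |DH| = 50.82 ✓.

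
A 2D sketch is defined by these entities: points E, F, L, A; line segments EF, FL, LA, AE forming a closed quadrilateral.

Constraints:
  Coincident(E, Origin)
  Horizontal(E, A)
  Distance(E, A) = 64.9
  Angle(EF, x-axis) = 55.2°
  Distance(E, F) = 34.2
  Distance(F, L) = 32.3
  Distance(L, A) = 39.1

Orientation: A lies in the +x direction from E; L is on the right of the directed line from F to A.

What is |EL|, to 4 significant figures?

26.21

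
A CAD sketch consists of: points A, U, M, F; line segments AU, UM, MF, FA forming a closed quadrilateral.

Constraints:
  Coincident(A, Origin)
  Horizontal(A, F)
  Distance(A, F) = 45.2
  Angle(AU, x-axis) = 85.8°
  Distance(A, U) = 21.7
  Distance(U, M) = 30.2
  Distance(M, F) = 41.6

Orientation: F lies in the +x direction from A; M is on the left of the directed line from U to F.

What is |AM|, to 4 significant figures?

46.40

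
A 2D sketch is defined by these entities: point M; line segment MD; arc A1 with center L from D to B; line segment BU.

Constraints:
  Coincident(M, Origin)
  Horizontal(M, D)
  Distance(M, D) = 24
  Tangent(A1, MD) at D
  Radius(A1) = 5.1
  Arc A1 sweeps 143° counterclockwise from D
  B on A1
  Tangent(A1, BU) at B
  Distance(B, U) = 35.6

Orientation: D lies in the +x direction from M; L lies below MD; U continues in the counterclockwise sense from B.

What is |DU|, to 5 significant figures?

39.742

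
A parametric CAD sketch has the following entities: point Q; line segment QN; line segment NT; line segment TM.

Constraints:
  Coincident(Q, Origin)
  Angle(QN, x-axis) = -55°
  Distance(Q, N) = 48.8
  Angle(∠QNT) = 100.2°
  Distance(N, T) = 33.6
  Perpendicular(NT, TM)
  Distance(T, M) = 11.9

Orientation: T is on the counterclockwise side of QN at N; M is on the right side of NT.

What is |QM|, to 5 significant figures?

73.320

∠QNT = 100.2°, so NT runs at -55.0° + (180° − 100.2°) = 24.800° from the x-axis; with |NT| = 33.6, T = N + 33.6·(cos 24.800°, sin 24.800°) = (58.492, -25.881). NT ⟂ TM; with |TM| = 11.9 on the right of NT, M = T + 11.9·(0.41945, -0.90778) = (63.483, -36.684). Then |QM| = |M − Q| = 73.320.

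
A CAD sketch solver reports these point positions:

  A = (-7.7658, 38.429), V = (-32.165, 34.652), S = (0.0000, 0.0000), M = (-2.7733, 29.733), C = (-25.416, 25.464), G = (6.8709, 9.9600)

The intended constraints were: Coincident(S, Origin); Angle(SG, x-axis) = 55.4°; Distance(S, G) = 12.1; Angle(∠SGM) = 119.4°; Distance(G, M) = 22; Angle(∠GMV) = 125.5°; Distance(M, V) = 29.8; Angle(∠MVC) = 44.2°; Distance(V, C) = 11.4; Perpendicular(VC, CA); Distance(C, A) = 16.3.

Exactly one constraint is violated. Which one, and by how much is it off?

Distance(C, A) = 16.3 — off by 5.60.

S = (0.00, 0.00) ✓; SG at 55.40° ✓; |SG| = 12.10 ✓; ∠SGM = 119.4° ✓; |GM| = 22.00 ✓; ∠GMV = 125.5° ✓; |MV| = 29.80 ✓; ∠MVC = 44.20° ✓; |VC| = 11.40 ✓; ∠(VC, CA) = 90.00° ✓; |CA| = 21.90 ✗.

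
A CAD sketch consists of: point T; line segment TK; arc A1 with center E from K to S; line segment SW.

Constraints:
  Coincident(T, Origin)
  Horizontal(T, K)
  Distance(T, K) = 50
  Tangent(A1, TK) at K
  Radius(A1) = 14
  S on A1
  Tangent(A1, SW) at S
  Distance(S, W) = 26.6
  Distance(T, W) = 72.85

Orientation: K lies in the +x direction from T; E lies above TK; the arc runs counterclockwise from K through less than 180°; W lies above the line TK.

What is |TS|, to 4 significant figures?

65.87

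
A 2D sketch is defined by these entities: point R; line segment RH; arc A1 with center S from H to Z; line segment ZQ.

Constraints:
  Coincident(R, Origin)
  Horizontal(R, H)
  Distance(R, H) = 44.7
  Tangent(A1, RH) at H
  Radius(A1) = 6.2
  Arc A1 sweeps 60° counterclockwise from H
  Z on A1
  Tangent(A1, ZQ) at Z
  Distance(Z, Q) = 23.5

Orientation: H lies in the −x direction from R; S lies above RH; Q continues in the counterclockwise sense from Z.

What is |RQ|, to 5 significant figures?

36.203

On A1, H sits at bearing -90° from S; a 60° counterclockwise sweep puts Z at bearing -30°, so Z = S + 6.2·(cos -30°, sin -30°) = (-39.331, 3.1000). Tangency of A1 to ZQ means the radius SZ is perpendicular to ZQ, so ZQ runs along (−sin -30°, cos -30°); with |ZQ| = 23.5, Q = (-27.581, 23.452). Then |RQ| = |Q − R| = 36.203.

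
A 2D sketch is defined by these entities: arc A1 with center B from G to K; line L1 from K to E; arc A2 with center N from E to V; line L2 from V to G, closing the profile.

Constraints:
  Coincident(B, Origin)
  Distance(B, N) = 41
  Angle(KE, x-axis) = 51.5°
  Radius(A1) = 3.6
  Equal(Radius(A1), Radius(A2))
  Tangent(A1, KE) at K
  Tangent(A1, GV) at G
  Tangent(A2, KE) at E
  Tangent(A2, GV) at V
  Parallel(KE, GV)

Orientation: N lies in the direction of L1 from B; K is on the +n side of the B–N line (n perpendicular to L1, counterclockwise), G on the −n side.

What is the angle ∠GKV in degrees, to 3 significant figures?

80.0°

Tangency of A1 to both parallel lines with radius 3.6 puts K and G at B ± 3.6·n: K = (-2.82, 2.24), G = (2.82, -2.24). Equal radii place E and V the same way about N: E = N + 3.6·n = (22.7, 34.3), V = N − 3.6·n = (28.3, 29.8). Then cos ∠GKV = KG·KV / (|KG||KV|), giving 80.0°.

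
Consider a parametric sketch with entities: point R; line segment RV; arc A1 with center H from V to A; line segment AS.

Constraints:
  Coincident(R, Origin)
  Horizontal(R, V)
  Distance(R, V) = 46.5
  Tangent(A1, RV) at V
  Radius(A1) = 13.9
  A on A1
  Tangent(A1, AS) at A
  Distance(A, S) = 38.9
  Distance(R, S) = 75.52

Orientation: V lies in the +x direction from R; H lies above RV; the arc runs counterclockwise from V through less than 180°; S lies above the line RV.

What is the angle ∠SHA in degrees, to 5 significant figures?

70.337°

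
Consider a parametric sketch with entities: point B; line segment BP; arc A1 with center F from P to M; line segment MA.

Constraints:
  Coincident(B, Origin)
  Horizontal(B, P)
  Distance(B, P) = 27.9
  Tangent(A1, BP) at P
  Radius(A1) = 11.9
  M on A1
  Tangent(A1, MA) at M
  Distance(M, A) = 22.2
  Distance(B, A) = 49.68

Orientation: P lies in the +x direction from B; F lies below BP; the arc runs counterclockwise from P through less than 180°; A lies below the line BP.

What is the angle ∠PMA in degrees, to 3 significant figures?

114°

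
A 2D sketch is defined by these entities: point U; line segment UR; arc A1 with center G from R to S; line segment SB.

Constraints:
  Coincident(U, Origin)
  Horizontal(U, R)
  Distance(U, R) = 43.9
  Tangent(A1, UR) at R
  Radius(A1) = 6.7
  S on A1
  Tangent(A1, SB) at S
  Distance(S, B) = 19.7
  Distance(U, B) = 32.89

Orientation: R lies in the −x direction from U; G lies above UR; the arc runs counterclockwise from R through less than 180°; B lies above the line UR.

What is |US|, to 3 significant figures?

38.6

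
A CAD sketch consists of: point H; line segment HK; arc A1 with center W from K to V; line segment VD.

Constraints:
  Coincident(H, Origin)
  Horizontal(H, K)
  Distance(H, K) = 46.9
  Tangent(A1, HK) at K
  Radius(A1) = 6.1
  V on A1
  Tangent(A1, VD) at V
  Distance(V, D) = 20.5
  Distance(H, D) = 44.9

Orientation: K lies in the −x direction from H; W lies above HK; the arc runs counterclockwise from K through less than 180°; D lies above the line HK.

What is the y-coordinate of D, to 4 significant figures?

25.16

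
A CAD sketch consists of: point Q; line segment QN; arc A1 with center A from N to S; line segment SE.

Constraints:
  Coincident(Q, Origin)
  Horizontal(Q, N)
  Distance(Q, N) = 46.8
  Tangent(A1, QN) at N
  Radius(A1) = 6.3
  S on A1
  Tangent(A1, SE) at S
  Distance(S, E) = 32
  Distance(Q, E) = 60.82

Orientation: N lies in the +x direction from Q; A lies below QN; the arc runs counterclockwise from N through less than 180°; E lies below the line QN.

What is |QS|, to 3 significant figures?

41.3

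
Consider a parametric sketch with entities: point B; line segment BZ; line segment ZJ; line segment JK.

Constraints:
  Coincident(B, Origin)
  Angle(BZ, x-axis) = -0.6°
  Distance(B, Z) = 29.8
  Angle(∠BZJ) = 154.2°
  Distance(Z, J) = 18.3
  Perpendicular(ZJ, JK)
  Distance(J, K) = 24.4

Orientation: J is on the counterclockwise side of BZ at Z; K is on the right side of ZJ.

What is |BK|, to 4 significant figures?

58.59

B is at the origin; BZ runs at -0.6° with length 29.8, so Z = 29.8·(cos -0.6°, sin -0.6°) = (29.80, -0.3121). ∠BZJ = 154.2°, so ZJ runs at -0.6° + (180° − 154.2°) = 25.20° from the x-axis; with |ZJ| = 18.3, J = Z + 18.3·(cos 25.20°, sin 25.20°) = (46.36, 7.480). The perpendicularity gives JK at right angles to ZJ; with |JK| = 24.4 on the right of ZJ, K = J + 24.4·(0.4258, -0.9048) = (56.75, -14.60). Then |BK| = |K − B| = 58.59.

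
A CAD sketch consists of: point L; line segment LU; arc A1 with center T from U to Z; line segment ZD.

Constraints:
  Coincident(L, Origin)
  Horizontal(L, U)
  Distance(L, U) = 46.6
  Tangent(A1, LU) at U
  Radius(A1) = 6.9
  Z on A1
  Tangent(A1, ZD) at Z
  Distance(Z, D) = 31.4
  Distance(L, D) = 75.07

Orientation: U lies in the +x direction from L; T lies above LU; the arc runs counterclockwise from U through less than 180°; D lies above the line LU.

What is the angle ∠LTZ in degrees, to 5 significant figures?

140.52°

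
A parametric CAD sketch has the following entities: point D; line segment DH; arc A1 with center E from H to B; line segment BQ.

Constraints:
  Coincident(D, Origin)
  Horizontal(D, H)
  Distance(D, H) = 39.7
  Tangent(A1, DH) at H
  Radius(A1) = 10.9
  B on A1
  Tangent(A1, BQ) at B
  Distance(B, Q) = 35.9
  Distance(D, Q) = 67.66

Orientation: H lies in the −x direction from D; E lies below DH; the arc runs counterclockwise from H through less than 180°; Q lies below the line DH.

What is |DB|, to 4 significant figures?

51.89

Checks: |EB| = 10.90 ✓; ∠(EB, BQ) = 90.00° ✓; |BQ| = 35.90 ✓; |DQ| = 67.66 ✓.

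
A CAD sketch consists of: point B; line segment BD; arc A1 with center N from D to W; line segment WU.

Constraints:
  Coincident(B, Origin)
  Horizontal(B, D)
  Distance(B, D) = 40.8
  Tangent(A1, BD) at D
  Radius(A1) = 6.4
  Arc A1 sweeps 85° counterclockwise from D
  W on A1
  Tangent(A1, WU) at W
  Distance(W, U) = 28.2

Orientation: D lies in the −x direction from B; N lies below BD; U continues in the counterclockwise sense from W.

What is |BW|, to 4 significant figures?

47.54

Since A1 is tangent to BD there, ND ⟂ BD, so N = D + (0, -6.4) = (-40.80, -6.400). On A1, D sits at bearing 90° from N; an 85° counterclockwise sweep puts W at bearing 175°, so W = N + 6.4·(cos 175°, sin 175°) = (-47.18, -5.842). Then |BW| = |W − B| = 47.54.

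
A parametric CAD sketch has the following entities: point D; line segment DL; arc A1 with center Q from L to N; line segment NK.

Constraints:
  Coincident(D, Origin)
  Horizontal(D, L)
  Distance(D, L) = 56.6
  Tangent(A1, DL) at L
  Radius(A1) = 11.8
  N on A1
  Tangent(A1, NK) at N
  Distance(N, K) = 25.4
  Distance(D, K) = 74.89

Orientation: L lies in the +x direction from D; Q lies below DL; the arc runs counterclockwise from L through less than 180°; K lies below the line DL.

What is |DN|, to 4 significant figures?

51.43

D is at the origin; DL is horizontal with |DL| = 56.6 and L on the +x side, so L = (56.60, 0.000). Tangency of A1 to DL means the radius QL is perpendicular to DL, so Q = L + (0, -11.8) = (56.60, -11.80). Since QN ⟂ NK (tangency), |QK| = √(11.8² + 25.4²) = 28.01 regardless of where N sits on A1. So K lies on both circle(D, 74.89) and circle(Q, 28.01); the below-DL intersection is K = (64.06, -38.80). N is the foot of the tangent from K: N = (47.61, -19.44).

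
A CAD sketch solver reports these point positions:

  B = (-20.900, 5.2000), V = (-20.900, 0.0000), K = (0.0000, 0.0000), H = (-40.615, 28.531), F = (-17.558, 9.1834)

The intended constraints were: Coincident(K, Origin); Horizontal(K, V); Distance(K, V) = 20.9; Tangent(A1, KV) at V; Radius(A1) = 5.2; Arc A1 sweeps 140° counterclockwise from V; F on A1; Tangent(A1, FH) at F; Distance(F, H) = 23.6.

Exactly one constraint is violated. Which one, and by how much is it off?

Distance(F, H) = 23.6 — off by 6.50.

K = (0.00, 0.00) ✓; K.y = 0.00, V.y = 0.00 ✓; |KV| = 20.90 ✓; ∠(BV, VK) = 90.00° ✓; |BV| = 5.200 ✓; bearing(B→F) − bearing(B→V) = 140.0° ✓; |BF| = 5.200 ✓; ∠(BF, FH) = 90.00° ✓; |FH| = 30.10 ✗.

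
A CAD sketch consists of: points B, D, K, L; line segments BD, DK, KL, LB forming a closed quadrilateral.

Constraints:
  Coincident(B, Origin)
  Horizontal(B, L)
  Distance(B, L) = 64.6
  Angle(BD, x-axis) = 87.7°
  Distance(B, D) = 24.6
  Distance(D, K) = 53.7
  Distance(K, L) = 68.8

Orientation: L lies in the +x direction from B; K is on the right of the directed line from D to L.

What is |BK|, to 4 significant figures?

29.19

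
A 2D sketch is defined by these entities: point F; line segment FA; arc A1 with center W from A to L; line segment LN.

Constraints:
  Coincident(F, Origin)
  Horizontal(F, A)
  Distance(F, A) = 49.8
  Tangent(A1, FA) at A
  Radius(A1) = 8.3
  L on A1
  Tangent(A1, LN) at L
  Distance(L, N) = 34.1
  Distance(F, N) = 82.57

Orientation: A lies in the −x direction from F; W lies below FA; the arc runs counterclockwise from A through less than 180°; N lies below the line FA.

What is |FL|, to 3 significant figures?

56.6

F is at the origin; F and A share the same y with |FA| = 49.8 and A on the −x side, so A = (-49.8, 0.00). The tangent condition forces WA to be normal to FA, so W = A + (0, -8.3) = (-49.8, -8.30). Since WL ⟂ LN (tangency), |WN| = √(8.3² + 34.1²) = 35.1 regardless of where L sits on A1. So N lies on both circle(F, 82.57) and circle(W, 35.1); the below-FA intersection is N = (-76.5, -31.1). L is the foot of the tangent from N: L = (-56.5, -3.44).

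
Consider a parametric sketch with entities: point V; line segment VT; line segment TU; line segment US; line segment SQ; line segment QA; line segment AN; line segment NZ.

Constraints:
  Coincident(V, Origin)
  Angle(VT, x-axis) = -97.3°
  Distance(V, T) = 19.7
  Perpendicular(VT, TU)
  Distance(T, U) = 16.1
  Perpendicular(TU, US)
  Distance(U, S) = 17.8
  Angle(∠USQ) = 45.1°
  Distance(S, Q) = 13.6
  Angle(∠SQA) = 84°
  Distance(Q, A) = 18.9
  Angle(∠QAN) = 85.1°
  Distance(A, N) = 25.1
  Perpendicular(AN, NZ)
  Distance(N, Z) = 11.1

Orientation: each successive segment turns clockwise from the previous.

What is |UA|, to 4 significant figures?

6.259

V is at the origin; VT runs at -97.3° with length 19.7, so T = (-2.503, -19.54). VT is perpendicular to TU, so TU runs at 172.7°; with |TU| = 16.1, U = (-18.47, -17.49). TU ⟂ US, so US runs at 82.70°; with |US| = 17.8, S = (-16.21, 0.1611). ∠USQ = 45.1° gives SQ at -52.20° from the x-axis; with |SQ| = 13.6, Q = (-7.875, -10.58). ∠SQA = 84.0° gives QA at -148.2° from the x-axis; with |QA| = 18.9, A = (-23.94, -20.54). Then |UA| = |A − U| = 6.259.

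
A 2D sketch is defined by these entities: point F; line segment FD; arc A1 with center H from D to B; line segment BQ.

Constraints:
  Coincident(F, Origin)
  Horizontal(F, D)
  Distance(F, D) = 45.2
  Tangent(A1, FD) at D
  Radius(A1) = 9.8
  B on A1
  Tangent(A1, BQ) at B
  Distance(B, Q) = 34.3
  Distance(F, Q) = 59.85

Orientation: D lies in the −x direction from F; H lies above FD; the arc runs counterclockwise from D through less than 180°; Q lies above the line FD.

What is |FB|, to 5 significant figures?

37.115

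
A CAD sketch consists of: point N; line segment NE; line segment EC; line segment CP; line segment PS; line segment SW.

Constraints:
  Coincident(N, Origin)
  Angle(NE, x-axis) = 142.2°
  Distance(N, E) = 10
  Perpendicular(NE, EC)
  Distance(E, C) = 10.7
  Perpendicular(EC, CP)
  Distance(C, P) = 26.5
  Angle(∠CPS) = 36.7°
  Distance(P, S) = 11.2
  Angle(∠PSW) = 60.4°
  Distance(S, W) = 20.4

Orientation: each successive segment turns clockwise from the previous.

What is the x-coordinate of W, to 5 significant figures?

18.813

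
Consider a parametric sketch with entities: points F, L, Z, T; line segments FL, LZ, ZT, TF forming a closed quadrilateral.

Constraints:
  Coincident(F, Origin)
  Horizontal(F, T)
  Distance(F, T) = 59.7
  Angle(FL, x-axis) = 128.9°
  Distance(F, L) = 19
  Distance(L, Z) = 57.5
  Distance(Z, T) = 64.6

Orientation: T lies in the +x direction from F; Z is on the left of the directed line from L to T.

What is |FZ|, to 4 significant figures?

62.79

F is at the origin; F and T share the same y with |FT| = 59.7 and T in +x, so T = (59.7, 0). FL runs at 128.9° with |FL| = 19.0, so L = (-11.93, 14.79). Z is determined by |LZ| = 57.5 and |ZT| = 64.6 together: it lies at the intersection of circle(L, 57.5) and circle(T, 64.6). With |LT| = 73.14, the foot of the radical line on LT is 30.64 from L and the perpendicular offset is √(57.5² − 30.64²) = 48.65. Taking the left-of-LT solution: Z = (27.92, 56.24).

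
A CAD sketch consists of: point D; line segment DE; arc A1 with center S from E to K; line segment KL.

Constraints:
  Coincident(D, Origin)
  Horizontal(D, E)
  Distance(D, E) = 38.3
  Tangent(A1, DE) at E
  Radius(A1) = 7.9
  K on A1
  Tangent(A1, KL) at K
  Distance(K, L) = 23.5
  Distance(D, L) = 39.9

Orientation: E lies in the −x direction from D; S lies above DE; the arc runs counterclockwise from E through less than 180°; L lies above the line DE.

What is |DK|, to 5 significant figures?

31.213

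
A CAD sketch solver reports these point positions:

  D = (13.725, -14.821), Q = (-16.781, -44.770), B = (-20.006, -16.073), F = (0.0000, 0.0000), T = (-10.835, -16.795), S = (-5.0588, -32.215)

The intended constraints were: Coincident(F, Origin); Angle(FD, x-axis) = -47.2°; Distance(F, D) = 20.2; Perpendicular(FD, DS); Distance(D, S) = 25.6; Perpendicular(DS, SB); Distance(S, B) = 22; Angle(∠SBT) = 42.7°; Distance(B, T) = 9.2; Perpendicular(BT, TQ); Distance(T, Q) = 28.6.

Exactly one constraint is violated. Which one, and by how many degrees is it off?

Perpendicular(BT, TQ) — off by 7.50°.

F = (0.00, 0.00) ✓; FD at -47.20° ✓; |FD| = 20.20 ✓; ∠(FD, DS) = 90.00° ✓; |DS| = 25.60 ✓; ∠(DS, SB) = 90.00° ✓; |SB| = 22.00 ✓; ∠SBT = 42.70° ✓; |BT| = 9.199 ✓; ∠(BT, TQ) = 97.50° ✗; |TQ| = 28.60 ✓.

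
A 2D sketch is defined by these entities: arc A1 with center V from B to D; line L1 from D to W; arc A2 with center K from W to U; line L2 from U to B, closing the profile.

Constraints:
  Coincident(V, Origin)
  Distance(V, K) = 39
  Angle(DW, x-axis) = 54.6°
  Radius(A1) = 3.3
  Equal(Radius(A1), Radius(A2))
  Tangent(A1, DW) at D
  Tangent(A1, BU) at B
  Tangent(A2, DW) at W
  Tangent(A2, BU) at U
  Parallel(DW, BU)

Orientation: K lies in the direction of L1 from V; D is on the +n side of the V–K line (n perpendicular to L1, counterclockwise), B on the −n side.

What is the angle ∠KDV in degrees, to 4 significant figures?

85.16°

The slot axis is L1's direction at 54.6°, so u = (cos 54.6°, sin 54.6°) = (0.5793, 0.8151) and n = (−sin 54.6°, cos 54.6°) = (-0.8151, 0.5793). V is at the origin and K lies 39.0 along u from V, so K = 39.0·u = (22.59, 31.79). Tangency of A1 to both parallel lines with radius 3.3 puts D and B at V ± 3.3·n: D = (-2.690, 1.912), B = (2.690, -1.912). Then cos ∠KDV = DK·DV / (|DK||DV|), giving 85.16°.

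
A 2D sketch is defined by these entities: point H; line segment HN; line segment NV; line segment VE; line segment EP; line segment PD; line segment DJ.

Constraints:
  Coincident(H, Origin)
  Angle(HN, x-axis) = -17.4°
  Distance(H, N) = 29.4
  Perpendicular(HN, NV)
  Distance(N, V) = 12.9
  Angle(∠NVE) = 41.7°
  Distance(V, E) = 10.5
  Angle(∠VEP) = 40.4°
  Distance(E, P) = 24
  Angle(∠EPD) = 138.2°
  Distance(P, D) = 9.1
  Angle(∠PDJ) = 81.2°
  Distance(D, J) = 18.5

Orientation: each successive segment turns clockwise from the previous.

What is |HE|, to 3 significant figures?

23.0

H is at the origin; HN runs at -17.4° with length 29.4, so N = (28.1, -8.79). HN is perpendicular to NV, so NV runs at -107°; with |NV| = 12.9, V = (24.2, -21.1). ∠NVE = 41.7° gives VE at 114° from the x-axis; with |VE| = 10.5, E = (19.9, -11.5). Then |HE| = |E − H| = 23.0.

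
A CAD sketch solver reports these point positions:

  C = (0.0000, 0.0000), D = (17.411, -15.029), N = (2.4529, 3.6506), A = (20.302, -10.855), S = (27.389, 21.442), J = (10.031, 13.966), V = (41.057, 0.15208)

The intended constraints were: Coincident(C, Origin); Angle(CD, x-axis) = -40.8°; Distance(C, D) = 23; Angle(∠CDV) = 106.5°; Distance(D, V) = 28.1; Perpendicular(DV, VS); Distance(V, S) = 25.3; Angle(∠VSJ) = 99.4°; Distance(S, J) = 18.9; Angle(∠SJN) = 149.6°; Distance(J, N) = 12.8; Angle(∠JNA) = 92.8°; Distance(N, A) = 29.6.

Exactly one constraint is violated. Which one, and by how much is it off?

Distance(N, A) = 29.6 — off by 6.60.

C = (0.00, 0.00) ✓; CD at -40.80° ✓; |CD| = 23.00 ✓; ∠CDV = 106.5° ✓; |DV| = 28.10 ✓; ∠(DV, VS) = 90.00° ✓; |VS| = 25.30 ✓; ∠VSJ = 99.40° ✓; |SJ| = 18.90 ✓; ∠SJN = 149.6° ✓; |JN| = 12.80 ✓; ∠JNA = 92.80° ✓; |NA| = 23.00 ✗.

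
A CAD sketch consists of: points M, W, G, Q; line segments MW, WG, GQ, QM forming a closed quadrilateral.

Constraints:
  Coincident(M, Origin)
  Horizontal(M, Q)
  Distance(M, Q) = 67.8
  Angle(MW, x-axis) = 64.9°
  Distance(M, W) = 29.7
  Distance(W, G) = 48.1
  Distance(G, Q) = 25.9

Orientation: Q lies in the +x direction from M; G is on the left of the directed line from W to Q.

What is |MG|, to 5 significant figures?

65.567

M is at the origin; M and Q share the same y with |MQ| = 67.8 and Q in +x, so Q = (67.8, 0). MW runs at 64.9° with |MW| = 29.7, so W = (12.599, 26.895). G is determined by |WG| = 48.1 and |GQ| = 25.9 together: it lies at the intersection of circle(W, 48.1) and circle(Q, 25.9). With |WQ| = 61.405, the foot of the radical line on WQ is 44.079 from W and the perpendicular offset is √(48.1² − 44.079²) = 19.252. Taking the left-of-WQ solution: G = (60.657, 24.896).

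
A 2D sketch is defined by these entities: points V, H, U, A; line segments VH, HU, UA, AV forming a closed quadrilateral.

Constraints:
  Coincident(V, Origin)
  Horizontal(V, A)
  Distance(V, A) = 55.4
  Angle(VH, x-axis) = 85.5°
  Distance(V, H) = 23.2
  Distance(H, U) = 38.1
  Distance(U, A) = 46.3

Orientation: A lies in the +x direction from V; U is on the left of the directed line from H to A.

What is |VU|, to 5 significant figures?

54.468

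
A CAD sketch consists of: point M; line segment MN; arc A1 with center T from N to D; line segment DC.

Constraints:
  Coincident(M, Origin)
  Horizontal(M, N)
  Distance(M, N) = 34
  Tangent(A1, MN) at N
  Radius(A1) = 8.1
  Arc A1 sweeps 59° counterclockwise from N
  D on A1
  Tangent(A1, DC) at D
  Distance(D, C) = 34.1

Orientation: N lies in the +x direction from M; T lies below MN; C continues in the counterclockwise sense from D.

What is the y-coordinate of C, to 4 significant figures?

-33.16

M is at the origin; MN is horizontal with |MN| = 34.0 and N on the +x side, so N = (34.00, 0.000). Tangency of A1 to MN means the radius TN is perpendicular to MN, so T = N + (0, -8.1) = (34.00, -8.100). On A1, N sits at bearing 90° from T; a 59° counterclockwise sweep puts D at bearing 149°, so D = T + 8.1·(cos 149°, sin 149°) = (27.06, -3.928). The tangent condition forces TD to be normal to DC, so DC runs along (−sin 149°, cos 149°); with |DC| = 34.1, C = (9.494, -33.16). So C.y = -33.16.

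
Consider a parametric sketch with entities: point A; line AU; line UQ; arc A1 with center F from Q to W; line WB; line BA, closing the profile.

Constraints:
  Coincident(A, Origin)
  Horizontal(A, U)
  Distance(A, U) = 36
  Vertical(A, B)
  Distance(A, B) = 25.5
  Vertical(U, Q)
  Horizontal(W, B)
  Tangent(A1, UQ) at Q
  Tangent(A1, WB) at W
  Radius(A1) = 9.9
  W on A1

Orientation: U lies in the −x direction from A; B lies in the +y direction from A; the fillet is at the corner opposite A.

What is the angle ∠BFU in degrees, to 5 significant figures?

143.17°

A and B share the same x with |AB| = 25.5 and B on the +y side, so B = (0.0000, 25.500). The virtual corner opposite A is at (-36.000, 25.500). Tangency of A1 to UQ means the radius FQ is perpendicular to UQ and tangency of A1 to WB means the radius FW is perpendicular to WB, with radius 9.9, so the center F sits 9.9 in from both sides at F = (-26.100, 15.600). Then cos ∠BFU = FB·FU / (|FB||FU|), giving 143.17°.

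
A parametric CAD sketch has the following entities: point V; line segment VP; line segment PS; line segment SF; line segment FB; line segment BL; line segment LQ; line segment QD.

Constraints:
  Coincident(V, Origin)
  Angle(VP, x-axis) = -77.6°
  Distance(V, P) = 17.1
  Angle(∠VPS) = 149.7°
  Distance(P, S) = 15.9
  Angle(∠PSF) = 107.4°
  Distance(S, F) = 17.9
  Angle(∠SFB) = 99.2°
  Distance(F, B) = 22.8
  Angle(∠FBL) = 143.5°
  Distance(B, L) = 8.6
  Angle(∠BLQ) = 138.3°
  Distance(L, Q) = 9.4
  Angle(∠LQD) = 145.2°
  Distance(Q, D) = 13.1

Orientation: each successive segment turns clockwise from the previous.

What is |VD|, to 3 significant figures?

3.29

V is at the origin; VP runs at -77.6° with length 17.1, so P = (3.67, -16.7). ∠VPS = 149.7° gives PS at -108° from the x-axis; with |PS| = 15.9, S = (-1.21, -31.8). ∠PSF = 107.4° gives SF at 180° from the x-axis; with |SF| = 17.9, F = (-19.1, -31.7). ∠SFB = 99.2° gives FB at 98.7° from the x-axis; with |FB| = 22.8, B = (-22.6, -9.14). ∠FBL = 143.5° gives BL at 62.2° from the x-axis; with |BL| = 8.6, L = (-18.6, -1.53). ∠BLQ = 138.3° gives LQ at 20.5° from the x-axis; with |LQ| = 9.4, Q = (-9.75, 1.76). ∠LQD = 145.2° gives QD at -14.3° from the x-axis; with |QD| = 13.1, D = (2.95, -1.47). Then |VD| = |D − V| = 3.29.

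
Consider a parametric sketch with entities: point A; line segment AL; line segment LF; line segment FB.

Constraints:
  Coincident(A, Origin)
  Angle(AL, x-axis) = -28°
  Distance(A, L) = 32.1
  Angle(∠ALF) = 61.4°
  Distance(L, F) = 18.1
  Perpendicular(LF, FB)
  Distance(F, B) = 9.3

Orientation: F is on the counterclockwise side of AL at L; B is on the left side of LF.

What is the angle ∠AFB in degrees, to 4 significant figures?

5.541°

A is at the origin; AL runs at -28.0° with length 32.1, so L = 32.1·(cos -28.0°, sin -28.0°) = (28.34, -15.07). ∠ALF = 61.4°, so LF runs at -28.0° + (180° − 61.4°) = 90.60° from the x-axis; with |LF| = 18.1, F = L + 18.1·(cos 90.60°, sin 90.60°) = (28.15, 3.029). The perpendicularity gives FB at right angles to LF; with |FB| = 9.3 on the left of LF, B = F + 9.3·(-0.9999, -0.01047) = (18.85, 2.932). Then cos ∠AFB = FA·FB / (|FA||FB|), giving 5.541°.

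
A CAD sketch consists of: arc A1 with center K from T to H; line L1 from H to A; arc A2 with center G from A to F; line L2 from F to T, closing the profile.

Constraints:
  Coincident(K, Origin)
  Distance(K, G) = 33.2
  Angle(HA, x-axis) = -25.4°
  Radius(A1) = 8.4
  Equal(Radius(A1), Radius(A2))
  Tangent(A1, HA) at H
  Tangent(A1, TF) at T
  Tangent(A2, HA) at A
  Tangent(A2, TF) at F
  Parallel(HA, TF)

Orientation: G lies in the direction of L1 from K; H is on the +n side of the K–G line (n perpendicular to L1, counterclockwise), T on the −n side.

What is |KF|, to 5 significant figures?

34.246

The slot axis is L1's direction at -25.4°, so u = (cos -25.4°, sin -25.4°) = (0.90334, -0.42894) and n = (−sin -25.4°, cos -25.4°) = (0.42894, 0.90334). K is at the origin and G lies 33.2 along u from K, so G = 33.2·u = (29.991, -14.241). Tangency of A1 to both parallel lines with radius 8.4 puts H and T at K ± 8.4·n: H = (3.6031, 7.5880), T = (-3.6031, -7.5880). Equal radii place A and F the same way about G: A = G + 8.4·n = (33.594, -6.6526), F = G − 8.4·n = (26.388, -21.829). Then |KF| = |F − K| = 34.246.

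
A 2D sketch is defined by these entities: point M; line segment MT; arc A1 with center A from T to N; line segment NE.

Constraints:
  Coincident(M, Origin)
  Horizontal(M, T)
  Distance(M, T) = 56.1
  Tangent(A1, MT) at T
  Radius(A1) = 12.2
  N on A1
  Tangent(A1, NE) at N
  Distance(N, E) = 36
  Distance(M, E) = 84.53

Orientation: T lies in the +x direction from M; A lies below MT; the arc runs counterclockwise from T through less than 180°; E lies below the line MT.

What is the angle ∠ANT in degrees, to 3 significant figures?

25.1°

M is at the origin; M and T share the same y with |MT| = 56.1 and T on the +x side, so T = (56.1, 0.00). A1 meets MT tangentially, so AT is at right angles to MT, so A = T + (0, -12.2) = (56.1, -12.2). Since AN ⟂ NE (tangency), |AE| = √(12.2² + 36.0²) = 38.0 regardless of where N sits on A1. So E lies on both circle(M, 84.53) and circle(A, 38.0); the below-MT intersection is E = (69.8, -47.6). N is the foot of the tangent from E: N = (46.7, -20.0).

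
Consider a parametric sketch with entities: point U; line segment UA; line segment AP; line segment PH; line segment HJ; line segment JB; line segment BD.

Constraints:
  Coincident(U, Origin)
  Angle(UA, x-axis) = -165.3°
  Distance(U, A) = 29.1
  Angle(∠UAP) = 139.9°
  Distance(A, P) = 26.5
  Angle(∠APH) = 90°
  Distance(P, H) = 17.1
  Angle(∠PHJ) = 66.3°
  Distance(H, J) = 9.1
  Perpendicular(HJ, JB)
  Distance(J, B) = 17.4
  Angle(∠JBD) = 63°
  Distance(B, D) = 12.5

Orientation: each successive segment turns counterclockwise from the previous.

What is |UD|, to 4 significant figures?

56.53

HJ ⟂ JB, so JB runs at 168.5°; with |JB| = 17.4, B = (-44.69, -26.51). ∠JBD = 63.0° gives BD at -74.50° from the x-axis; with |BD| = 12.5, D = (-41.35, -38.55). Then |UD| = |D − U| = 56.53.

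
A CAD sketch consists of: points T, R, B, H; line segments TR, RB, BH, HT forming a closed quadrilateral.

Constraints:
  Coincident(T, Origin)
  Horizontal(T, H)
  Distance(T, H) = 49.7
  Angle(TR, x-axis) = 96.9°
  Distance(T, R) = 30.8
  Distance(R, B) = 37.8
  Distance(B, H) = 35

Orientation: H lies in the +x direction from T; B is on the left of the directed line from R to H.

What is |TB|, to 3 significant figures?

46.3

Checks: |RB| = 37.80 ✓; |BH| = 35.00 ✓.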